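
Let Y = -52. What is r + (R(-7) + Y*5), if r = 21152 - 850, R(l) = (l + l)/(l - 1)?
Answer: 80175/4 ≈ 20044.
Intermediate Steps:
R(l) = 2*l/(-1 + l) (R(l) = (2*l)/(-1 + l) = 2*l/(-1 + l))
r = 20302
r + (R(-7) + Y*5) = 20302 + (2*(-7)/(-1 - 7) - 52*5) = 20302 + (2*(-7)/(-8) - 260) = 20302 + (2*(-7)*(-⅛) - 260) = 20302 + (7/4 - 260) = 20302 - 1033/4 = 80175/4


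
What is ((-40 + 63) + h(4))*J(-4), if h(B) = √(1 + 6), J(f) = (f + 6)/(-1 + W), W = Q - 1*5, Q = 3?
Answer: -46/3 - 2*√7/3 ≈ -17.097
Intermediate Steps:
W = -2 (W = 3 - 1*5 = 3 - 5 = -2)
J(f) = -2 - f/3 (J(f) = (f + 6)/(-1 - 2) = (6 + f)/(-3) = (6 + f)*(-⅓) = -2 - f/3)
h(B) = √7
((-40 + 63) + h(4))*J(-4) = ((-40 + 63) + √7)*(-2 - ⅓*(-4)) = (23 + √7)*(-2 + 4/3) = (23 + √7)*(-⅔) = -46/3 - 2*√7/3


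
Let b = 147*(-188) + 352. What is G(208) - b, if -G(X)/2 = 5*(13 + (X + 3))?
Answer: 25044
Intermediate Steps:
b = -27284 (b = -27636 + 352 = -27284)
G(X) = -160 - 10*X (G(X) = -10*(13 + (X + 3)) = -10*(13 + (3 + X)) = -10*(16 + X) = -2*(80 + 5*X) = -160 - 10*X)
G(208) - b = (-160 - 10*208) - 1*(-27284) = (-160 - 2080) + 27284 = -2240 + 27284 = 25044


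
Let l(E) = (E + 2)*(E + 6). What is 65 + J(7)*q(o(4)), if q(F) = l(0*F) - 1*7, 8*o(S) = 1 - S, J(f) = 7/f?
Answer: 70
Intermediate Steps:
o(S) = 1/8 - S/8 (o(S) = (1 - S)/8 = 1/8 - S/8)
l(E) = (2 + E)*(6 + E)
q(F) = 5 (q(F) = (12 + (0*F)**2 + 8*(0*F)) - 1*7 = (12 + 0**2 + 8*0) - 7 = (12 + 0 + 0) - 7 = 12 - 7 = 5)
65 + J(7)*q(o(4)) = 65 + (7/7)*5 = 65 + (7*(1/7))*5 = 65 + 1*5 = 65 + 5 = 70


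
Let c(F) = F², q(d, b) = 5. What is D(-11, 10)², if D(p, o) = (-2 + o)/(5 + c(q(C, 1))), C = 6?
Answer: 16/225 ≈ 0.071111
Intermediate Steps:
D(p, o) = -1/15 + o/30 (D(p, o) = (-2 + o)/(5 + 5²) = (-2 + o)/(5 + 25) = (-2 + o)/30 = (-2 + o)*(1/30) = -1/15 + o/30)
D(-11, 10)² = (-1/15 + (1/30)*10)² = (-1/15 + ⅓)² = (4/15)² = 16/225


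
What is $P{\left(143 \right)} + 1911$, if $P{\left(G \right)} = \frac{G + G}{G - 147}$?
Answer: $\frac{3679}{2} \approx 1839.5$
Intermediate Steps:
$P{\left(G \right)} = \frac{2 G}{-147 + G}$
$P{\left(143 \right)} + 1911 = 2 \cdot 143 \frac{1}{-147 + 143} + 1911 = 2 \cdot 143 \frac{1}{-4} + 1911 = 2 \cdot 143 \left(- \frac{1}{4}\right) + 1911 = - \frac{143}{2} + 1911 = \frac{3679}{2}$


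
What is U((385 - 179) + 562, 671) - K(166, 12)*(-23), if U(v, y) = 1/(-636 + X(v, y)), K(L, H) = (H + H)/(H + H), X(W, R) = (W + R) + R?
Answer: 33903/1474 ≈ 23.001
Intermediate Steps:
X(W, R) = W + 2*R (X(W, R) = (R + W) + R = W + 2*R)
K(L, H) = 1 (K(L, H) = (2*H)/((2*H)) = (2*H)*(1/(2*H)) = 1)
U(v, y) = 1/(-636 + v + 2*y) (U(v, y) = 1/(-636 + (v + 2*y)) = 1/(-636 + v + 2*y))
U((385 - 179) + 562, 671) - K(166, 12)*(-23) = 1/(-636 + ((385 - 179) + 562) + 2*671) - (-23) = 1/(-636 + (206 + 562) + 1342) - 1*(-23) = 1/(-636 + 768 + 1342) + 23 = 1/1474 + 23 = 33903/1474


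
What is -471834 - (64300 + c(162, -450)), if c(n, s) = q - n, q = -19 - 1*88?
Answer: -535865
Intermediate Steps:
q = -107 (q = -19 - 88 = -107)
c(n, s) = -107 - n
-471834 - (64300 + c(162, -450)) = -471834 - (64300 + (-107 - 1*162)) = -471834 - (64300 + (-107 - 162)) = -471834 - (64300 - 269) = -471834 - 1*64031 = -471834 - 64031 = -535865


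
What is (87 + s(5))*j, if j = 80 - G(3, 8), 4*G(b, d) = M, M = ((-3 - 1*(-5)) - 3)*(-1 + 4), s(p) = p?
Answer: 7429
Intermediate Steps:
M = -3 (M = ((-3 + 5) - 3)*3 = (2 - 3)*3 = -1*3 = -3)
G(b, d) = -¾ (G(b, d) = (¼)*(-3) = -¾)
j = 323/4 (j = 80 - 1*(-¾) = 80 + ¾ = 323/4 ≈ 80.750)
(87 + s(5))*j = (87 + 5)*(323/4) = 92*(323/4) = 7429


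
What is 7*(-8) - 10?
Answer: -66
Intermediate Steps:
7*(-8) - 10 = -56 - 10 = -66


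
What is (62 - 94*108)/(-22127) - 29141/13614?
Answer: -507437647/301236978 ≈ -1.6845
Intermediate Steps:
(62 - 94*108)/(-22127) - 29141/13614 = (62 - 10152)*(-1/22127) - 29141*1/13614 = -10090*(-1/22127) - 29141/13614 = 10090/22127 - 29141/13614 = -507437647/301236978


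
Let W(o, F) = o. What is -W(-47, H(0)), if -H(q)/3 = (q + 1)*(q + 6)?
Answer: 47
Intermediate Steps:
H(q) = -3*(1 + q)*(6 + q) (H(q) = -3*(q + 1)*(q + 6) = -3*(1 + q)*(6 + q))
-W(-47, H(0)) = -1*(-47) = 47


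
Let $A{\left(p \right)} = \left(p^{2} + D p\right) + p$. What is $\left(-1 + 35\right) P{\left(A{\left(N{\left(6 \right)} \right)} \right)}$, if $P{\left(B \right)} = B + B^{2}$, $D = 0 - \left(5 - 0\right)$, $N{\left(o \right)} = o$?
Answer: $5304$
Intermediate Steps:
$D = -5$ ($D = 0 - \left(5 + 0\right) = 0 - 5 = -5$)
$A{\left(p \right)} = p^{2} - 4 p$ ($A{\left(p \right)} = \left(p^{2} - 5 p\right) + p = p^{2} - 4 p$)
$\left(-1 + 35\right) P{\left(A{\left(N{\left(6 \right)} \right)} \right)} = \left(-1 + 35\right) 6 \left(-4 + 6\right) \left(1 + 6 \left(-4 + 6\right)\right) = 34 \cdot 6 \cdot 2 \left(1 + 6 \cdot 2\right) = 34 \cdot 12 \left(1 + 12\right) = 34 \cdot 12 \cdot 13 = 34 \cdot 156 = 5304$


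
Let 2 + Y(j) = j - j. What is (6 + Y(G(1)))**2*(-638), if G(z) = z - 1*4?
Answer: -10208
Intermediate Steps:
G(z) = -4 + z (G(z) = z - 4 = -4 + z)
Y(j) = -2 (Y(j) = -2 + (j - j) = -2 + 0 = -2)
(6 + Y(G(1)))**2*(-638) = (6 - 2)**2*(-638) = 4**2*(-638) = 16*(-638) = -10208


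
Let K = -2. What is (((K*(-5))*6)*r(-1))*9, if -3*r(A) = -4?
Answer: 720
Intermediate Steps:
r(A) = 4/3 (r(A) = -⅓*(-4) = 4/3)
(((K*(-5))*6)*r(-1))*9 = ((-2*(-5)*6)*(4/3))*9 = ((10*6)*(4/3))*9 = (60*(4/3))*9 = 80*9 = 720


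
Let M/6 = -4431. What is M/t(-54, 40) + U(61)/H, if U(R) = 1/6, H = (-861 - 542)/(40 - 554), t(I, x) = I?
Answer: 2072488/4209 ≈ 492.39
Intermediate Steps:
M = -26586 (M = 6*(-4431) = -26586)
H = 1403/514 (H = -1403/(-514) = -1403*(-1/514) = 1403/514 ≈ 2.7296)
U(R) = ⅙
M/t(-54, 40) + U(61)/H = -26586/(-54) + 1/(6*(1403/514)) = -26586*(-1/54) + (⅙)*(514/1403) = 1477/3 + 257/4209 = 2072488/4209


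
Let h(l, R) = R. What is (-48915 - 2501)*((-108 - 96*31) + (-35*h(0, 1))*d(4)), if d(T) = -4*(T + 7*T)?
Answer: -71776736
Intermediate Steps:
d(T) = -32*T
(-48915 - 2501)*((-108 - 96*31) + (-35*h(0, 1))*d(4)) = (-48915 - 2501)*((-108 - 96*31) + (-35*1)*(-32*4)) = -51416*((-108 - 2976) - 35*(-128)) = -51416*(-3084 + 4480) = -51416*1396 = -71776736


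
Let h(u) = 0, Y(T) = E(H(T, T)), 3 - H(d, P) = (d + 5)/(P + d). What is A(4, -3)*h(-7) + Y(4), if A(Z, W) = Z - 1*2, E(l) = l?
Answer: 15/8 ≈ 1.8750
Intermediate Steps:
H(d, P) = 3 - (5 + d)/(P + d) (H(d, P) = 3 - (d + 5)/(P + d) = 3 - (5 + d)/(P + d))
A(Z, W) = -2 + Z (A(Z, W) = Z - 2 = -2 + Z)
Y(T) = (-5 + 5*T)/(2*T) (Y(T) = (-5 + 2*T + 3*T)/(T + T) = (-5 + 5*T)/((2*T)) = (1/(2*T))*(-5 + 5*T) = (-5 + 5*T)/(2*T))
A(4, -3)*h(-7) + Y(4) = (-2 + 4)*0 + (5/2)*(-1 + 4)/4 = 2*0 + (5/2)*(¼)*3 = 0 + 15/8 = 15/8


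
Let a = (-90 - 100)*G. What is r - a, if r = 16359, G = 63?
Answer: 28329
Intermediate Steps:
a = -11970 (a = (-90 - 100)*63 = -190*63 = -11970)
r - a = 16359 - 1*(-11970) = 16359 + 11970 = 28329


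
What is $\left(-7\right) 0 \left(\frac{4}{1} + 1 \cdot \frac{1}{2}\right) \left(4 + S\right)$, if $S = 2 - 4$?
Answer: $0$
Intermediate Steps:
$S = -2$
$\left(-7\right) 0 \left(\frac{4}{1} + 1 \cdot \frac{1}{2}\right) \left(4 + S\right) = \left(-7\right) 0 \left(\frac{4}{1} + 1 \cdot \frac{1}{2}\right) \left(4 - 2\right) = 0 \left(4 \cdot 1 + 1 \cdot \frac{1}{2}\right) 2 = 0 \left(4 + \frac{1}{2}\right) 2 = 0 \cdot \frac{9}{2} \cdot 2 = 0 \cdot 9 = 0$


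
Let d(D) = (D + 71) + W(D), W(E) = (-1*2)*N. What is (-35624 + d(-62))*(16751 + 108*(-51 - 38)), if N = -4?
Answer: -254198373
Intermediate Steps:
W(E) = 8 (W(E) = -1*2*(-4) = -2*(-4) = 8)
d(D) = 79 + D (d(D) = (D + 71) + 8 = (71 + D) + 8 = 79 + D)
(-35624 + d(-62))*(16751 + 108*(-51 - 38)) = (-35624 + (79 - 62))*(16751 + 108*(-51 - 38)) = (-35624 + 17)*(16751 + 108*(-89)) = -35607*(16751 - 9612) = -35607*7139 = -254198373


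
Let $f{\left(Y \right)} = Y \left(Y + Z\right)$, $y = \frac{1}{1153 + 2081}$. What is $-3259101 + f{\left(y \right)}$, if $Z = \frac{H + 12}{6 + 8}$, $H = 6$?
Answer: $- \frac{34086142134197}{10458756} \approx -3.2591 \cdot 10^{6}$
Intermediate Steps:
$y = \frac{1}{3234} \approx 0.00030921$
$Z = \frac{9}{7}$ ($Z = \frac{6 + 12}{6 + 8} = \frac{18}{14} = 18 \cdot \frac{1}{14} = \frac{9}{7} \approx 1.2857$)
$f{\left(Y \right)} = Y \left(\frac{9}{7} + Y\right)$ ($f{\left(Y \right)} = Y \left(Y + \frac{9}{7}\right) = Y \left(\frac{9}{7} + Y\right)$)
$-3259101 + f{\left(y \right)} = -3259101 + \frac{1}{7} \cdot \frac{1}{3234} \left(9 + 7 \cdot \frac{1}{3234}\right) = -3259101 + \frac{1}{7} \cdot \frac{1}{3234} \left(9 + \frac{1}{462}\right) = -3259101 + \frac{1}{7} \cdot \frac{1}{3234} \cdot \frac{4159}{462} = -3259101 + \frac{4159}{10458756} = - \frac{34086142134197}{10458756}$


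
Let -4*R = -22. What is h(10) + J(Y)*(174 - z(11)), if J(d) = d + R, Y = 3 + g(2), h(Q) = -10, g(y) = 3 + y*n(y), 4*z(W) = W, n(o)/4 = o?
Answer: 37595/8 ≈ 4699.4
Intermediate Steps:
R = 11/2 (R = -¼*(-22) = 11/2 ≈ 5.5000)
n(o) = 4*o
z(W) = W/4
g(y) = 3 + 4*y² (g(y) = 3 + y*(4*y) = 3 + 4*y²)
Y = 22 (Y = 3 + (3 + 4*2²) = 3 + (3 + 4*4) = 3 + (3 + 16) = 3 + 19 = 22)
J(d) = 11/2 + d (J(d) = d + 11/2 = 11/2 + d)
h(10) + J(Y)*(174 - z(11)) = -10 + (11/2 + 22)*(174 - 11/4) = -10 + 55*(174 - 1*11/4)/2 = -10 + 55*(174 - 11/4)/2 = -10 + (55/2)*(685/4) = -10 + 37675/8 = 37595/8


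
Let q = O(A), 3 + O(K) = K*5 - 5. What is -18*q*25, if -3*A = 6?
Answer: 8100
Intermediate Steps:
A = -2 (A = -⅓*6 = -2)
O(K) = -8 + 5*K (O(K) = -3 + (K*5 - 5) = -3 + (5*K - 5) = -3 + (-5 + 5*K) = -8 + 5*K)
q = -18 (q = -8 + 5*(-2) = -8 - 10 = -18)
-18*q*25 = -18*(-18)*25 = 324*25 = 8100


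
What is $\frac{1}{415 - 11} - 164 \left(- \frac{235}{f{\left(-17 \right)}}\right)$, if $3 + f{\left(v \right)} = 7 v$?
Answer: $- \frac{7785019}{24644} \approx -315.9$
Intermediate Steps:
$f{\left(v \right)} = -3 + 7 v$
$\frac{1}{415 - 11} - 164 \left(- \frac{235}{f{\left(-17 \right)}}\right) = \frac{1}{415 - 11} - 164 \left(- \frac{235}{-3 + 7 \left(-17\right)}\right) = \frac{1}{404} - 164 \left(- \frac{235}{-3 - 119}\right) = \frac{1}{404} - 164 \left(- \frac{235}{-122}\right) = \frac{1}{404} - 164 \left(\left(-235\right) \left(- \frac{1}{122}\right)\right) = \frac{1}{404} - \frac{19270}{61} = - \frac{7785019}{24644}$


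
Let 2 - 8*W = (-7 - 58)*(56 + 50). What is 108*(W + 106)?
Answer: 104490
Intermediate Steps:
W = 1723/2 (W = ¼ - (-7 - 58)*(56 + 50)/8 = ¼ - (-65)*106/8 = ¼ - ⅛*(-6890) = ¼ + 3445/4 = 1723/2 ≈ 861.50)
108*(W + 106) = 108*(1723/2 + 106) = 108*(1935/2) = 104490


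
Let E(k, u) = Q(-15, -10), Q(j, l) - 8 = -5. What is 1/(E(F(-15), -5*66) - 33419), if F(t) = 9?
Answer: -1/33416 ≈ -2.9926e-5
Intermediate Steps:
Q(j, l) = 3 (Q(j, l) = 8 - 5 = 3)
E(k, u) = 3
1/(E(F(-15), -5*66) - 33419) = 1/(3 - 33419) = 1/(-33416) = -1/33416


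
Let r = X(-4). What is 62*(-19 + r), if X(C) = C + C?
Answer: -1674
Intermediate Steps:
X(C) = 2*C
r = -8 (r = 2*(-4) = -8)
62*(-19 + r) = 62*(-19 - 8) = 62*(-27) = -1674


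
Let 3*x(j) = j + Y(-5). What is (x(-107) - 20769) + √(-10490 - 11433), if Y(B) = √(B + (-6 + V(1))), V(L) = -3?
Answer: -62414/3 + I*√21923 + I*√14/3 ≈ -20805.0 + 149.31*I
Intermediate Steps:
Y(B) = √(-9 + B) (Y(B) = √(B + (-6 - 3)) = √(B - 9) = √(-9 + B))
x(j) = j/3 + I*√14/3 (x(j) = (j + √(-9 - 5))/3 = (j + √(-14))/3 = (j + I*√14)/3 = j/3 + I*√14/3)
(x(-107) - 20769) + √(-10490 - 11433) = (((⅓)*(-107) + I*√14/3) - 20769) + √(-10490 - 11433) = ((-107/3 + I*√14/3) - 20769) + √(-21923) = (-62414/3 + I*√14/3) + I*√21923 = -62414/3 + I*√21923 + I*√14/3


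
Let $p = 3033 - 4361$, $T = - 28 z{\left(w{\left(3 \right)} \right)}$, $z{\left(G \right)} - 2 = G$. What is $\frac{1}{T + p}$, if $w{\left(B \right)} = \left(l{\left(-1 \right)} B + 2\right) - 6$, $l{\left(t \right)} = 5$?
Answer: $- \frac{1}{1692} \approx -0.00059102$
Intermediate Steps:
$w{\left(B \right)} = -4 + 5 B$ ($w{\left(B \right)} = \left(5 B + 2\right) - 6 = \left(2 + 5 B\right) - 6 = -4 + 5 B$)
$z{\left(G \right)} = 2 + G$
$T = -364$ ($T = - 28 \left(2 + \left(-4 + 5 \cdot 3\right)\right) = - 28 \left(2 + \left(-4 + 15\right)\right) = - 28 \left(2 + 11\right) = \left(-28\right) 13 = -364$)
$p = -1328$
$\frac{1}{T + p} = \frac{1}{-364 - 1328} = \frac{1}{-1692} = - \frac{1}{1692}$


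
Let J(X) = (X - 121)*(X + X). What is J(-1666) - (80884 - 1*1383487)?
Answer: 7256887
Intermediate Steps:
J(X) = 2*X*(-121 + X) (J(X) = (-121 + X)*(2*X) = 2*X*(-121 + X))
J(-1666) - (80884 - 1*1383487) = 2*(-1666)*(-121 - 1666) - (80884 - 1*1383487) = 2*(-1666)*(-1787) - (80884 - 1383487) = 5954284 - 1*(-1302603) = 5954284 + 1302603 = 7256887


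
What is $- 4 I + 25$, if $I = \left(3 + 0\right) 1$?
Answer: $13$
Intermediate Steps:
$I = 3$ ($I = 3 \cdot 1 = 3$)
$- 4 I + 25 = \left(-4\right) 3 + 25 = -12 + 25 = 13$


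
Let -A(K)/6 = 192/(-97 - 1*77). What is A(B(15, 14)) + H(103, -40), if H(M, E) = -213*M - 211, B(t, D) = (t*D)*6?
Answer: -642158/29 ≈ -22143.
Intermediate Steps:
B(t, D) = 6*D*t (B(t, D) = (D*t)*6 = 6*D*t)
A(K) = 192/29 (A(K) = -1152/(-97 - 1*77) = -1152/(-97 - 77) = -1152/(-174) = -1152*(-1)/174 = -6*(-32/29) = 192/29)
H(M, E) = -211 - 213*M
A(B(15, 14)) + H(103, -40) = 192/29 + (-211 - 213*103) = 192/29 + (-211 - 21939) = 192/29 - 22150 = -642158/29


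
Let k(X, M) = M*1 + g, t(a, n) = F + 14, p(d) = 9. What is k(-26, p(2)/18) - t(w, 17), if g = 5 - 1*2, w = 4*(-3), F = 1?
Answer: -23/2 ≈ -11.500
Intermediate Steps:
w = -12
g = 3 (g = 5 - 2 = 3)
t(a, n) = 15 (t(a, n) = 1 + 14 = 15)
k(X, M) = 3 + M (k(X, M) = M*1 + 3 = M + 3 = 3 + M)
k(-26, p(2)/18) - t(w, 17) = (3 + 9/18) - 1*15 = (3 + 9*(1/18)) - 15 = (3 + ½) - 15 = 7/2 - 15 = -23/2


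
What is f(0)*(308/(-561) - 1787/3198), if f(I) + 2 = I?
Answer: 60227/27183 ≈ 2.2156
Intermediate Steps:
f(I) = -2 + I
f(0)*(308/(-561) - 1787/3198) = (-2 + 0)*(308/(-561) - 1787/3198) = -2*(308*(-1/561) - 1787*1/3198) = -2*(-28/51 - 1787/3198) = -2*(-60227/54366) = 60227/27183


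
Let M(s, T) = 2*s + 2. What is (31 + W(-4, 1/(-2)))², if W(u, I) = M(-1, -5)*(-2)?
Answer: 961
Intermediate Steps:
M(s, T) = 2 + 2*s
W(u, I) = 0 (W(u, I) = (2 + 2*(-1))*(-2) = (2 - 2)*(-2) = 0*(-2) = 0)
(31 + W(-4, 1/(-2)))² = (31 + 0)² = 31² = 961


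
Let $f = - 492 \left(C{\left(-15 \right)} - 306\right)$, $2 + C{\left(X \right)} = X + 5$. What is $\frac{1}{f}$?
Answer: $\frac{1}{156456} \approx 6.3916 \cdot 10^{-6}$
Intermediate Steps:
$C{\left(X \right)} = 3 + X$ ($C{\left(X \right)} = -2 + \left(X + 5\right) = -2 + \left(5 + X\right) = 3 + X$)
$f = 156456$ ($f = - 492 \left(\left(3 - 15\right) - 306\right) = - 492 \left(-12 - 306\right) = \left(-492\right) \left(-318\right) = 156456$)
$\frac{1}{f} = \frac{1}{156456}$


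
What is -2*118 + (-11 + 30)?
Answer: -217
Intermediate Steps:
-2*118 + (-11 + 30) = -236 + 19 = -217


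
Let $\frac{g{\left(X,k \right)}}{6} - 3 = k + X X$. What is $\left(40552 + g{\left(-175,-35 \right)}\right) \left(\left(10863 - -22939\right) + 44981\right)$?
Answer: $17656058130$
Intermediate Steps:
$g{\left(X,k \right)} = 18 + 6 k + 6 X^{2}$ ($g{\left(X,k \right)} = 18 + 6 \left(k + X X\right) = 18 + 6 \left(k + X^{2}\right) = 18 + \left(6 k + 6 X^{2}\right) = 18 + 6 k + 6 X^{2}$)
$\left(40552 + g{\left(-175,-35 \right)}\right) \left(\left(10863 - -22939\right) + 44981\right) = \left(40552 + \left(18 + 6 \left(-35\right) + 6 \left(-175\right)^{2}\right)\right) \left(\left(10863 - -22939\right) + 44981\right) = \left(40552 + \left(18 - 210 + 6 \cdot 30625\right)\right) \left(\left(10863 + 22939\right) + 44981\right) = \left(40552 + \left(18 - 210 + 183750\right)\right) \left(33802 + 44981\right) = \left(40552 + 183558\right) 78783 = 224110 \cdot 78783 = 17656058130$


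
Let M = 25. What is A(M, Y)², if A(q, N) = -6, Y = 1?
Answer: 36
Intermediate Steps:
A(M, Y)² = (-6)² = 36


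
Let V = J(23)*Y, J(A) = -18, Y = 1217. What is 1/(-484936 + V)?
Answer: -1/506842 ≈ -1.9730e-6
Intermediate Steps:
V = -21906 (V = -18*1217 = -21906)
1/(-484936 + V) = 1/(-484936 - 21906) = 1/(-506842) = -1/506842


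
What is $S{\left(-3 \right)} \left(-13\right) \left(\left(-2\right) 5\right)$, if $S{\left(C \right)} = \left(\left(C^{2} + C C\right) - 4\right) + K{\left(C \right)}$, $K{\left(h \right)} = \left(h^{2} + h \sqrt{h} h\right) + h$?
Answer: $2600 + 1170 i \sqrt{3} \approx 2600.0 + 2026.5 i$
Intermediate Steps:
$K{\left(h \right)} = h + h^{2} + h^{\frac{5}{2}}$ ($K{\left(h \right)} = \left(h^{2} + h^{\frac{3}{2}} h\right) + h = \left(h^{2} + h^{\frac{5}{2}}\right) + h = h + h^{2} + h^{\frac{5}{2}}$)
$S{\left(C \right)} = -4 + C + C^{\frac{5}{2}} + 3 C^{2}$ ($S{\left(C \right)} = \left(\left(C^{2} + C C\right) - 4\right) + \left(C + C^{2} + C^{\frac{5}{2}}\right) = \left(\left(C^{2} + C^{2}\right) - 4\right) + \left(C + C^{2} + C^{\frac{5}{2}}\right) = \left(2 C^{2} - 4\right) + \left(C + C^{2} + C^{\frac{5}{2}}\right) = \left(-4 + 2 C^{2}\right) + \left(C + C^{2} + C^{\frac{5}{2}}\right) = -4 + C + C^{\frac{5}{2}} + 3 C^{2}$)
$S{\left(-3 \right)} \left(-13\right) \left(\left(-2\right) 5\right) = \left(-4 - 3 + \left(-3\right)^{\frac{5}{2}} + 3 \left(-3\right)^{2}\right) \left(-13\right) \left(\left(-2\right) 5\right) = \left(-4 - 3 + 9 i \sqrt{3} + 3 \cdot 9\right) \left(-13\right) \left(-10\right) = \left(-4 - 3 + 9 i \sqrt{3} + 27\right) \left(-13\right) \left(-10\right) = \left(20 + 9 i \sqrt{3}\right) \left(-13\right) \left(-10\right) = \left(-260 - 117 i \sqrt{3}\right) \left(-10\right) = 2600 + 1170 i \sqrt{3}$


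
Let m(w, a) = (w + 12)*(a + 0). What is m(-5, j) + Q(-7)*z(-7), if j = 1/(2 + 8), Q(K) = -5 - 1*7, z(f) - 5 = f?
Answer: 247/10 ≈ 24.700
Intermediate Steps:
z(f) = 5 + f
Q(K) = -12 (Q(K) = -5 - 7 = -12)
j = ⅒ (j = 1/10 = ⅒ ≈ 0.10000)
m(w, a) = a*(12 + w) (m(w, a) = (12 + w)*a = a*(12 + w))
m(-5, j) + Q(-7)*z(-7) = (12 - 5)/10 - 12*(5 - 7) = (⅒)*7 - 12*(-2) = 7/10 + 24 = 247/10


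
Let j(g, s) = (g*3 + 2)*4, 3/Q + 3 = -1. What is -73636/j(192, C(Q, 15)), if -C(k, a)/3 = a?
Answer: -18409/578 ≈ -31.849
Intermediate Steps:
Q = -¾ (Q = 3/(-3 - 1) = 3/(-4) = 3*(-¼) = -¾ ≈ -0.75000)
C(k, a) = -3*a
j(g, s) = 8 + 12*g (j(g, s) = (3*g + 2)*4 = (2 + 3*g)*4 = 8 + 12*g)
-73636/j(192, C(Q, 15)) = -73636/(8 + 12*192) = -73636/(8 + 2304) = -73636/2312 = -73636*1/2312 = -18409/578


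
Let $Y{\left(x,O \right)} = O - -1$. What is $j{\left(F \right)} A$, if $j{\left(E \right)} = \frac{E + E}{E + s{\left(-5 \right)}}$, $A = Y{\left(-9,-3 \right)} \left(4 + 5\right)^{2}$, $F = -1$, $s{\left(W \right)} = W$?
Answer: $-54$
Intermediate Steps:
$Y{\left(x,O \right)} = 1 + O$ ($Y{\left(x,O \right)} = O + 1 = 1 + O$)
$A = -162$ ($A = \left(1 - 3\right) \left(4 + 5\right)^{2} = - 2 \cdot 9^{2} = \left(-2\right) 81 = -162$)
$j{\left(E \right)} = \frac{2 E}{-5 + E}$ ($j{\left(E \right)} = \frac{E + E}{E - 5} = \frac{2 E}{-5 + E}$)
$j{\left(F \right)} A = 2 \left(-1\right) \frac{1}{-5 - 1} \left(-162\right) = 2 \left(-1\right) \frac{1}{-6} \left(-162\right) = 2 \left(-1\right) \left(- \frac{1}{6}\right) \left(-162\right) = \frac{1}{3} \left(-162\right) = -54$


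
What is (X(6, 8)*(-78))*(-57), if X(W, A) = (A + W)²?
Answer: 871416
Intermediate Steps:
(X(6, 8)*(-78))*(-57) = ((8 + 6)²*(-78))*(-57) = (14²*(-78))*(-57) = (196*(-78))*(-57) = -15288*(-57) = 871416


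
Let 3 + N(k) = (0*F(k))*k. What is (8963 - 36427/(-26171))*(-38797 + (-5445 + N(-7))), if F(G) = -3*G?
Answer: -10380191139500/26171 ≈ -3.9663e+8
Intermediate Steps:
N(k) = -3 (N(k) = -3 + (0*(-3*k))*k = -3 + 0*k = -3 + 0 = -3)
(8963 - 36427/(-26171))*(-38797 + (-5445 + N(-7))) = (8963 - 36427/(-26171))*(-38797 + (-5445 - 3)) = (8963 - 36427*(-1/26171))*(-38797 - 5448) = (8963 + 36427/26171)*(-44245) = (234607100/26171)*(-44245) = -10380191139500/26171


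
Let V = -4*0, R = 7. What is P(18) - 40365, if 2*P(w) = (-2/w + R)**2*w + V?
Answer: -359441/9 ≈ -39938.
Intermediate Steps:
V = 0
P(w) = w*(7 - 2/w)**2/2 (P(w) = ((-2/w + 7)**2*w + 0)/2 = ((7 - 2/w)**2*w + 0)/2 = (w*(7 - 2/w)**2 + 0)/2 = (w*(7 - 2/w)**2)/2 = w*(7 - 2/w)**2/2)
P(18) - 40365 = (1/2)*(-2 + 7*18)**2/18 - 40365 = (1/2)*(1/18)*(-2 + 126)**2 - 40365 = (1/2)*(1/18)*124**2 - 40365 = (1/2)*(1/18)*15376 - 40365 = 3844/9 - 40365 = -359441/9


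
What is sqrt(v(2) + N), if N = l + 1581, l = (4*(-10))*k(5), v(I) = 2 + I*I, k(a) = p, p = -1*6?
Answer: 3*sqrt(203) ≈ 42.743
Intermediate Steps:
p = -6
k(a) = -6
v(I) = 2 + I**2
l = 240 (l = (4*(-10))*(-6) = -40*(-6) = 240)
N = 1821 (N = 240 + 1581 = 1821)
sqrt(v(2) + N) = sqrt((2 + 2**2) + 1821) = sqrt((2 + 4) + 1821) = sqrt(6 + 1821) = sqrt(1827) = 3*sqrt(203)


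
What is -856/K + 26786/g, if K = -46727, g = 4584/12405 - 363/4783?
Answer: 24754362448787174/271363267613 ≈ 91222.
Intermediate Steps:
g = 5807419/19777705 (g = 4584*(1/12405) - 363*1/4783 = 1528/4135 - 363/4783 = 5807419/19777705 ≈ 0.29363)
-856/K + 26786/g = -856/(-46727) + 26786/(5807419/19777705) = -856*(-1/46727) + 26786*(19777705/5807419) = 856/46727 + 529765606130/5807419 = 24754362448787174/271363267613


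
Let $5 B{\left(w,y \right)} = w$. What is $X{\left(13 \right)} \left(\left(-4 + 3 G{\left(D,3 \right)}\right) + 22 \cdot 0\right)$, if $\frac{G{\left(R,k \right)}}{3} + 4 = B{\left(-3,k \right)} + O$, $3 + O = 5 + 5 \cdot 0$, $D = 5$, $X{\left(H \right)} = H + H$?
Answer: $- \frac{3562}{5} \approx -712.4$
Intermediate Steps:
$B{\left(w,y \right)} = \frac{w}{5}$
$X{\left(H \right)} = 2 H$
$O = 2$ ($O = -3 + \left(5 + 5 \cdot 0\right) = -3 + \left(5 + 0\right) = -3 + 5 = 2$)
$G{\left(R,k \right)} = - \frac{39}{5}$ ($G{\left(R,k \right)} = -12 + 3 \left(\frac{1}{5} \left(-3\right) + 2\right) = -12 + 3 \left(- \frac{3}{5} + 2\right) = -12 + 3 \cdot \frac{7}{5} = -12 + \frac{21}{5} = - \frac{39}{5}$)
$X{\left(13 \right)} \left(\left(-4 + 3 G{\left(D,3 \right)}\right) + 22 \cdot 0\right) = 2 \cdot 13 \left(\left(-4 + 3 \left(- \frac{39}{5}\right)\right) + 22 \cdot 0\right) = 26 \left(\left(-4 - \frac{117}{5}\right) + 0\right) = 26 \left(- \frac{137}{5} + 0\right) = 26 \left(- \frac{137}{5}\right) = - \frac{3562}{5}$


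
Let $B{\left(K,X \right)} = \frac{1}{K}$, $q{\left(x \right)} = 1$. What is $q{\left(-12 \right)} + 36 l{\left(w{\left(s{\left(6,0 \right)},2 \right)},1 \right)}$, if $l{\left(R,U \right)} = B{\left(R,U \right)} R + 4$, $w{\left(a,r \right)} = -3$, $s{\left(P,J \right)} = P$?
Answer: $181$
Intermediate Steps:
$l{\left(R,U \right)} = 5$ ($l{\left(R,U \right)} = \frac{R}{R} + 4 = 1 + 4 = 5$)
$q{\left(-12 \right)} + 36 l{\left(w{\left(s{\left(6,0 \right)},2 \right)},1 \right)} = 1 + 36 \cdot 5 = 1 + 180 = 181$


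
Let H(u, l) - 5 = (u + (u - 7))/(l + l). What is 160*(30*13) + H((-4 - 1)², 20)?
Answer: 2496243/40 ≈ 62406.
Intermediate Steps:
H(u, l) = 5 + (-7 + 2*u)/(2*l) (H(u, l) = 5 + (u + (u - 7))/(l + l) = 5 + (u + (-7 + u))/((2*l)) = 5 + (-7 + 2*u)*(1/(2*l)) = 5 + (-7 + 2*u)/(2*l))
160*(30*13) + H((-4 - 1)², 20) = 160*(30*13) + (-7/2 + (-4 - 1)² + 5*20)/20 = 160*390 + (-7/2 + (-5)² + 100)/20 = 62400 + (-7/2 + 25 + 100)/20 = 62400 + (1/20)*(243/2) = 62400 + 243/40 = 2496243/40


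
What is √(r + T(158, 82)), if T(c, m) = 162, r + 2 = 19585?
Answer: √19745 ≈ 140.52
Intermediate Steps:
r = 19583 (r = -2 + 19585 = 19583)
√(r + T(158, 82)) = √(19583 + 162) = √19745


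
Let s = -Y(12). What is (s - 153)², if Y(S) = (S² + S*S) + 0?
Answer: 194481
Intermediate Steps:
Y(S) = 2*S² (Y(S) = (S² + S²) + 0 = 2*S² + 0 = 2*S²)
s = -288 (s = -2*12² = -2*144 = -1*288 = -288)
(s - 153)² = (-288 - 153)² = (-441)² = 194481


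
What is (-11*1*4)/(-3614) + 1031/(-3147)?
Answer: -1793783/5686629 ≈ -0.31544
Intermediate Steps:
(-11*1*4)/(-3614) + 1031/(-3147) = -11*4*(-1/3614) + 1031*(-1/3147) = -44*(-1/3614) - 1031/3147 = 22/1807 - 1031/3147 = -1793783/5686629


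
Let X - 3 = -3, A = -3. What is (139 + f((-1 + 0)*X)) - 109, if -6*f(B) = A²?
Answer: 57/2 ≈ 28.500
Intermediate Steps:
X = 0 (X = 3 - 3 = 0)
f(B) = -3/2 (f(B) = -⅙*(-3)² = -⅙*9 = -3/2)
(139 + f((-1 + 0)*X)) - 109 = (139 - 3/2) - 109 = 275/2 - 109 = 57/2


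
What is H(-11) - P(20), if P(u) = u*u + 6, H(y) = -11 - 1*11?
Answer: -428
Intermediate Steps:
H(y) = -22 (H(y) = -11 - 11 = -22)
P(u) = 6 + u**2 (P(u) = u**2 + 6 = 6 + u**2)
H(-11) - P(20) = -22 - (6 + 20**2) = -22 - (6 + 400) = -22 - 1*406 = -22 - 406 = -428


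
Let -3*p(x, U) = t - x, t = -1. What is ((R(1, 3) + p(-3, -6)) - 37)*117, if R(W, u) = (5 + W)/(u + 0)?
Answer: -4173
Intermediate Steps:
p(x, U) = ⅓ + x/3 (p(x, U) = -(-1 - x)/3 = ⅓ + x/3)
R(W, u) = (5 + W)/u
((R(1, 3) + p(-3, -6)) - 37)*117 = (((5 + 1)/3 + (⅓ + (⅓)*(-3))) - 37)*117 = (((⅓)*6 + (⅓ - 1)) - 37)*117 = ((2 - ⅔) - 37)*117 = (4/3 - 37)*117 = -107/3*117 = -4173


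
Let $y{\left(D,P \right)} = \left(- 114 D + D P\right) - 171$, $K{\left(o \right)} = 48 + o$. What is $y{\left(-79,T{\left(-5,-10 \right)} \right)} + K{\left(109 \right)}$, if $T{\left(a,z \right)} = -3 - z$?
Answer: $8439$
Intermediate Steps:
$y{\left(D,P \right)} = -171 - 114 D + D P$
$y{\left(-79,T{\left(-5,-10 \right)} \right)} + K{\left(109 \right)} = \left(-171 - -9006 - 79 \left(-3 - -10\right)\right) + \left(48 + 109\right) = \left(-171 + 9006 - 79 \left(-3 + 10\right)\right) + 157 = \left(-171 + 9006 - 553\right) + 157 = 8282 + 157 = 8439$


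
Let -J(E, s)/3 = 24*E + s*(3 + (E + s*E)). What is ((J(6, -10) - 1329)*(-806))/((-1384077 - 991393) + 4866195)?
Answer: 2652546/2490725 ≈ 1.0650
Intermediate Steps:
J(E, s) = -72*E - 3*s*(3 + E + E*s) (J(E, s) = -3*(24*E + s*(3 + (E + s*E))) = -3*(24*E + s*(3 + (E + E*s))) = -3*(24*E + s*(3 + E + E*s)) = -72*E - 3*s*(3 + E + E*s))
((J(6, -10) - 1329)*(-806))/((-1384077 - 991393) + 4866195) = (((-72*6 - 9*(-10) - 3*6*(-10) - 3*6*(-10)²) - 1329)*(-806))/((-1384077 - 991393) + 4866195) = (((-432 + 90 + 180 - 3*6*100) - 1329)*(-806))/(-2375470 + 4866195) = (((-432 + 90 + 180 - 1800) - 1329)*(-806))/2490725 = ((-1962 - 1329)*(-806))*(1/2490725) = -3291*(-806)*(1/2490725) = 2652546*(1/2490725) = 2652546/2490725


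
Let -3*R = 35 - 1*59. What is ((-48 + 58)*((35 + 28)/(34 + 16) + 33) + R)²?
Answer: 3073009/25 ≈ 1.2292e+5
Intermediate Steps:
R = 8 (R = -(35 - 1*59)/3 = -(35 - 59)/3 = -⅓*(-24) = 8)
((-48 + 58)*((35 + 28)/(34 + 16) + 33) + R)² = ((-48 + 58)*((35 + 28)/(34 + 16) + 33) + 8)² = (10*(63/50 + 33) + 8)² = (10*(1713/50) + 8)² = (1713/5 + 8)² = (1753/5)² = 3073009/25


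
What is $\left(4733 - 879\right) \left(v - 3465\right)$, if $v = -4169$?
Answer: $-29421436$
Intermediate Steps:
$\left(4733 - 879\right) \left(v - 3465\right) = \left(4733 - 879\right) \left(-4169 - 3465\right) = 3854 \left(-7634\right) = -29421436$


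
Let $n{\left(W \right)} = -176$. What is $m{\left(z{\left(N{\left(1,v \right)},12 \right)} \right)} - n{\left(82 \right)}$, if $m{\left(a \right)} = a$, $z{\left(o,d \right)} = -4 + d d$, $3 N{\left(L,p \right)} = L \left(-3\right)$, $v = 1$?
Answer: $316$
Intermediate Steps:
$N{\left(L,p \right)} = - L$ ($N{\left(L,p \right)} = \frac{L \left(-3\right)}{3} = \frac{\left(-3\right) L}{3} = - L$)
$z{\left(o,d \right)} = -4 + d^{2}$
$m{\left(z{\left(N{\left(1,v \right)},12 \right)} \right)} - n{\left(82 \right)} = \left(-4 + 12^{2}\right) - -176 = \left(-4 + 144\right) + 176 = 140 + 176 = 316$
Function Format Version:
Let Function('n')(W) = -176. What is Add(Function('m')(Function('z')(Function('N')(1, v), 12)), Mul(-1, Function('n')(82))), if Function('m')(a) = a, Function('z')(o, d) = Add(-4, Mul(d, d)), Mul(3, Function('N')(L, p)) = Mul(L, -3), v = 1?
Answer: 316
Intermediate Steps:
Function('N')(L, p) = Mul(-1, L) (Function('N')(L, p) = Mul(Rational(1, 3), Mul(L, -3)) = Mul(Rational(1, 3), Mul(-3, L)) = Mul(-1, L))
Function('z')(o, d) = Add(-4, Pow(d, 2))
Add(Function('m')(Function('z')(Function('N')(1, v), 12)), Mul(-1, Function('n')(82))) = Add(Add(-4, Pow(12, 2)), Mul(-1, -176)) = Add(Add(-4, 144), 176) = Add(140, 176) = 316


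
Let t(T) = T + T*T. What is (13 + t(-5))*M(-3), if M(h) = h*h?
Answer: 297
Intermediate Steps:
M(h) = h²
t(T) = T + T²
(13 + t(-5))*M(-3) = (13 - 5*(1 - 5))*(-3)² = (13 - 5*(-4))*9 = (13 + 20)*9 = 33*9 = 297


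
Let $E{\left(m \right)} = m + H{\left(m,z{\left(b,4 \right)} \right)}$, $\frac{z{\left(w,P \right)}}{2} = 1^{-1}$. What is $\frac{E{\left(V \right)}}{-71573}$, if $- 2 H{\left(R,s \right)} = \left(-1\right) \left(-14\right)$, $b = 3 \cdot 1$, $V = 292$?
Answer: $- \frac{15}{3767} \approx -0.0039819$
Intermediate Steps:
$b = 3$
$z{\left(w,P \right)} = 2$ ($z{\left(w,P \right)} = \frac{2}{1} = 2 \cdot 1 = 2$)
$H{\left(R,s \right)} = -7$ ($H{\left(R,s \right)} = - \frac{\left(-1\right) \left(-14\right)}{2} = \left(- \frac{1}{2}\right) 14 = -7$)
$E{\left(m \right)} = -7 + m$ ($E{\left(m \right)} = m - 7 = -7 + m$)
$\frac{E{\left(V \right)}}{-71573} = \frac{-7 + 292}{-71573} = 285 \left(- \frac{1}{71573}\right) = - \frac{15}{3767}$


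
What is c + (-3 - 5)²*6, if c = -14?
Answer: 370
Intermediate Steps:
c + (-3 - 5)²*6 = -14 + (-3 - 5)²*6 = -14 + (-8)²*6 = -14 + 64*6 = -14 + 384 = 370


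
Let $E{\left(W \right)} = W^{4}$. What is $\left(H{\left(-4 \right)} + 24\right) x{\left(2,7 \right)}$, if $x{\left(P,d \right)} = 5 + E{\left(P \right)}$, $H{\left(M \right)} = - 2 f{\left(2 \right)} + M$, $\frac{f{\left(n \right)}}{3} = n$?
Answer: $168$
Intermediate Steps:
$f{\left(n \right)} = 3 n$
$H{\left(M \right)} = -12 + M$ ($H{\left(M \right)} = - 2 \cdot 3 \cdot 2 + M = \left(-2\right) 6 + M = -12 + M$)
$x{\left(P,d \right)} = 5 + P^{4}$
$\left(H{\left(-4 \right)} + 24\right) x{\left(2,7 \right)} = \left(\left(-12 - 4\right) + 24\right) \left(5 + 2^{4}\right) = \left(-16 + 24\right) \left(5 + 16\right) = 8 \cdot 21 = 168$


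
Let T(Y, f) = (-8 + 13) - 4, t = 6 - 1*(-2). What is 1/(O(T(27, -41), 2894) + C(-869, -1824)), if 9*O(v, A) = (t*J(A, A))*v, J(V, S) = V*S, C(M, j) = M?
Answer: 9/66994067 ≈ 1.3434e-7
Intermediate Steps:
t = 8 (t = 6 + 2 = 8)
J(V, S) = S*V
T(Y, f) = 1 (T(Y, f) = 5 - 4 = 1)
O(v, A) = 8*v*A²/9 (O(v, A) = ((8*(A*A))*v)/9 = ((8*A²)*v)/9 = (8*v*A²)/9 = 8*v*A²/9)
1/(O(T(27, -41), 2894) + C(-869, -1824)) = 1/((8/9)*1*2894² - 869) = 1/((8/9)*1*8375236 - 869) = 1/(67001888/9 - 869) = 1/(66994067/9) = 9/66994067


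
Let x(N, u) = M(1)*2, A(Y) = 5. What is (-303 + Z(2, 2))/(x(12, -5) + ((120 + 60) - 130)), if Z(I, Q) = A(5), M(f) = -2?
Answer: -149/23 ≈ -6.4783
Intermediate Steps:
Z(I, Q) = 5
x(N, u) = -4 (x(N, u) = -2*2 = -4)
(-303 + Z(2, 2))/(x(12, -5) + ((120 + 60) - 130)) = (-303 + 5)/(-4 + ((120 + 60) - 130)) = -298/(-4 + (180 - 130)) = -298/(-4 + 50) = -298/46 = -298*1/46 = -149/23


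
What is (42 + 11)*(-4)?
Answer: -212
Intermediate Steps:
(42 + 11)*(-4) = 53*(-4) = -212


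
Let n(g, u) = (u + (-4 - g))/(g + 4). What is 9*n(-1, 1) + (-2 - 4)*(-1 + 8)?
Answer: -48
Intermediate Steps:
n(g, u) = (-4 + u - g)/(4 + g)
9*n(-1, 1) + (-2 - 4)*(-1 + 8) = 9*((-4 + 1 - 1*(-1))/(4 - 1)) + (-2 - 4)*(-1 + 8) = 9*((-4 + 1 + 1)/3) - 6*7 = 9*((1/3)*(-2)) - 42 = 9*(-2/3) - 42 = -6 - 42 = -48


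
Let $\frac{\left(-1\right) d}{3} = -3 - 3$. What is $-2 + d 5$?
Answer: $88$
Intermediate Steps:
$d = 18$ ($d = - 3 \left(-3 - 3\right) = \left(-3\right) \left(-6\right) = 18$)
$-2 + d 5 = -2 + 18 \cdot 5 = -2 + 90 = 88$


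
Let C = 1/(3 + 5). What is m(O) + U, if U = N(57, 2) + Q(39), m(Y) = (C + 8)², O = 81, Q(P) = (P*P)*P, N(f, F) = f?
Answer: 3804289/64 ≈ 59442.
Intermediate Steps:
C = ⅛ (C = 1/8 = ⅛ ≈ 0.12500)
Q(P) = P³ (Q(P) = P²*P = P³)
m(Y) = 4225/64 (m(Y) = (⅛ + 8)² = (65/8)² = 4225/64)
U = 59376 (U = 57 + 39³ = 57 + 59319 = 59376)
m(O) + U = 4225/64 + 59376 = 3804289/64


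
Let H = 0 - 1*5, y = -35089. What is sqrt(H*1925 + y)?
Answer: I*sqrt(44714) ≈ 211.46*I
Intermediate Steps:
H = -5 (H = 0 - 5 = -5)
sqrt(H*1925 + y) = sqrt(-5*1925 - 35089) = sqrt(-9625 - 35089) = sqrt(-44714) = I*sqrt(44714)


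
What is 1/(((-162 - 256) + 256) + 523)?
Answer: 1/361 ≈ 0.0027701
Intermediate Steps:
1/(((-162 - 256) + 256) + 523) = 1/((-418 + 256) + 523) = 1/(-162 + 523) = 1/361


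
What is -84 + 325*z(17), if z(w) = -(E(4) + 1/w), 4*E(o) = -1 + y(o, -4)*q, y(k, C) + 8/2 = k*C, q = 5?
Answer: 551013/68 ≈ 8103.1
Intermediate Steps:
y(k, C) = -4 + C*k (y(k, C) = -4 + k*C = -4 + C*k)
E(o) = -21/4 - 5*o (E(o) = (-1 + (-4 - 4*o)*5)/4 = (-1 + (-20 - 20*o))/4 = (-21 - 20*o)/4 = -21/4 - 5*o)
z(w) = 101/4 - 1/w (z(w) = -((-21/4 - 5*4) + 1/w) = -((-21/4 - 20) + 1/w) = -(-101/4 + 1/w) = 101/4 - 1/w)
-84 + 325*z(17) = -84 + 325*(101/4 - 1/17) = -84 + 325*(1713/68) = -84 + 556725/68 = 551013/68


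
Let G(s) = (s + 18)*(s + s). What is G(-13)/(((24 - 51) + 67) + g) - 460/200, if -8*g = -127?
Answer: -20681/4470 ≈ -4.6266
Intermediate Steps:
g = 127/8 (g = -⅛*(-127) = 127/8 ≈ 15.875)
G(s) = 2*s*(18 + s) (G(s) = (18 + s)*(2*s) = 2*s*(18 + s))
G(-13)/(((24 - 51) + 67) + g) - 460/200 = (2*(-13)*(18 - 13))/(((24 - 51) + 67) + 127/8) - 460/200 = (2*(-13)*5)/((-27 + 67) + 127/8) - 460*1/200 = -130/(40 + 127/8) - 23/10 = -130/447/8 - 23/10 = -130*8/447 - 23/10 = -1040/447 - 23/10 = -20681/4470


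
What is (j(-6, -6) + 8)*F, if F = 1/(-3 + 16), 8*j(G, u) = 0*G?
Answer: 8/13 ≈ 0.61539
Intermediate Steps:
j(G, u) = 0 (j(G, u) = (0*G)/8 = (1/8)*0 = 0)
F = 1/13 ≈ 0.076923
(j(-6, -6) + 8)*F = (0 + 8)*(1/13) = 8*(1/13) = 8/13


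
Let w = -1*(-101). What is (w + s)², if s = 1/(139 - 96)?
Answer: 18870336/1849 ≈ 10206.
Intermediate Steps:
s = 1/43 ≈ 0.023256
w = 101
(w + s)² = (101 + 1/43)² = (4344/43)² = 18870336/1849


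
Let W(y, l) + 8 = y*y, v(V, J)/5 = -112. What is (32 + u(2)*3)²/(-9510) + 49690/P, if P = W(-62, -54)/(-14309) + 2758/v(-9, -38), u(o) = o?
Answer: -45079016250662/4711116105 ≈ -9568.7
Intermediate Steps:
v(V, J) = -560 (v(V, J) = 5*(-112) = -560)
W(y, l) = -8 + y² (W(y, l) = -8 + y*y = -8 + y²)
P = -2972313/572360 (P = (-8 + (-62)²)/(-14309) + 2758/(-560) = (-8 + 3844)*(-1/14309) + 2758*(-1/560) = 3836*(-1/14309) - 197/40 = -3836/14309 - 197/40 = -2972313/572360 ≈ -5.1931)
(32 + u(2)*3)²/(-9510) + 49690/P = (32 + 2*3)²/(-9510) + 49690/(-2972313/572360) = (32 + 6)²*(-1/9510) + 49690*(-572360/2972313) = 38²*(-1/9510) - 28440568400/2972313 = 1444*(-1/9510) - 28440568400/2972313 = -722/4755 - 28440568400/2972313 = -45079016250662/4711116105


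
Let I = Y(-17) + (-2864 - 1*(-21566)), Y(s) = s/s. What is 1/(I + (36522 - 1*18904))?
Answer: 1/36321 ≈ 2.7532e-5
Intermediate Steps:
Y(s) = 1
I = 18703 (I = 1 + (-2864 - 1*(-21566)) = 1 + (-2864 + 21566) = 1 + 18702 = 18703)
1/(I + (36522 - 1*18904)) = 1/(18703 + (36522 - 1*18904)) = 1/(18703 + (36522 - 18904)) = 1/(18703 + 17618) = 1/36321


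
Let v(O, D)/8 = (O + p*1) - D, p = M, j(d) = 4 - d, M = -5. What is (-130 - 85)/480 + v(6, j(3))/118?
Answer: -43/96 ≈ -0.44792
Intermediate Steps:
p = -5
v(O, D) = -40 - 8*D + 8*O (v(O, D) = 8*((O - 5*1) - D) = 8*((O - 5) - D) = 8*((-5 + O) - D) = 8*(-5 + O - D) = -40 - 8*D + 8*O)
(-130 - 85)/480 + v(6, j(3))/118 = (-130 - 85)/480 + (-40 - 8*(4 - 1*3) + 8*6)/118 = -215*1/480 + (-40 - 8*(4 - 3) + 48)*(1/118) = -43/96 + (-40 - 8*1 + 48)*(1/118) = -43/96 + (-40 - 8 + 48)*(1/118) = -43/96 + 0*(1/118) = -43/96 + 0 = -43/96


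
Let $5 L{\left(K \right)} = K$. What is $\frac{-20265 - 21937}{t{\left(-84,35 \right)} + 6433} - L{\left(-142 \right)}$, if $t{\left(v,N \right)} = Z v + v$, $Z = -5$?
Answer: $\frac{750188}{33845} \approx 22.165$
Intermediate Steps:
$L{\left(K \right)} = \frac{K}{5}$
$t{\left(v,N \right)} = - 4 v$ ($t{\left(v,N \right)} = - 5 v + v = - 4 v$)
$\frac{-20265 - 21937}{t{\left(-84,35 \right)} + 6433} - L{\left(-142 \right)} = \frac{-20265 - 21937}{\left(-4\right) \left(-84\right) + 6433} - \frac{1}{5} \left(-142\right) = - \frac{42202}{336 + 6433} - - \frac{142}{5} = - \frac{42202}{6769} + \frac{142}{5} = \frac{750188}{33845}$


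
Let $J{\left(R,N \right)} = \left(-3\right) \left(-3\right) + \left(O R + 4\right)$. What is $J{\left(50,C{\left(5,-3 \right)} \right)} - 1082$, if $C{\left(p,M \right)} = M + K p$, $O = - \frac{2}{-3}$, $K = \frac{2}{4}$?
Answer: $- \frac{3107}{3} \approx -1035.7$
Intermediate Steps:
$K = \frac{1}{2}$ ($K = 2 \cdot \frac{1}{4} = \frac{1}{2} \approx 0.5$)
$O = \frac{2}{3}$ ($O = \left(-2\right) \left(- \frac{1}{3}\right) = \frac{2}{3} \approx 0.66667$)
$C{\left(p,M \right)} = M + \frac{p}{2}$
$J{\left(R,N \right)} = 13 + \frac{2 R}{3}$ ($J{\left(R,N \right)} = \left(-3\right) \left(-3\right) + \left(\frac{2 R}{3} + 4\right) = 9 + \left(4 + \frac{2 R}{3}\right) = 13 + \frac{2 R}{3}$)
$J{\left(50,C{\left(5,-3 \right)} \right)} - 1082 = \left(13 + \frac{2}{3} \cdot 50\right) - 1082 = \left(13 + \frac{100}{3}\right) - 1082 = \frac{139}{3} - 1082 = - \frac{3107}{3}$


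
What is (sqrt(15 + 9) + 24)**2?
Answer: 600 + 96*sqrt(6) ≈ 835.15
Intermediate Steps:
(sqrt(15 + 9) + 24)**2 = (sqrt(24) + 24)**2 = (2*sqrt(6) + 24)**2 = (24 + 2*sqrt(6))**2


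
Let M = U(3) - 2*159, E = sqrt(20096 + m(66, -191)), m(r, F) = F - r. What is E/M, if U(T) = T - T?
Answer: -sqrt(19839)/318 ≈ -0.44293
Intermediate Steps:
U(T) = 0
E = sqrt(19839) (E = sqrt(20096 + (-191 - 1*66)) = sqrt(20096 + (-191 - 66)) = sqrt(20096 - 257) = sqrt(19839) ≈ 140.85)
M = -318 (M = 0 - 2*159 = 0 - 318 = -318)
E/M = sqrt(19839)/(-318) = sqrt(19839)*(-1/318) = -sqrt(19839)/318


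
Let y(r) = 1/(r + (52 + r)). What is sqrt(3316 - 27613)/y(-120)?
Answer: -188*I*sqrt(24297) ≈ -29305.0*I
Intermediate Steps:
y(r) = 1/(52 + 2*r)
sqrt(3316 - 27613)/y(-120) = sqrt(3316 - 27613)/((1/(2*(26 - 120)))) = sqrt(-24297)/(((1/2)/(-94))) = (I*sqrt(24297))/(((1/2)*(-1/94))) = (I*sqrt(24297))/(-1/188) = (I*sqrt(24297))*(-188) = -188*I*sqrt(24297)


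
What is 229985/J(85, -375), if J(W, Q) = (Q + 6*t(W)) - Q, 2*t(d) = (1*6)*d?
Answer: 45997/306 ≈ 150.32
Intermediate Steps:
t(d) = 3*d (t(d) = ((1*6)*d)/2 = (6*d)/2 = 3*d)
J(W, Q) = 18*W (J(W, Q) = (Q + 6*(3*W)) - Q = (Q + 18*W) - Q = 18*W)
229985/J(85, -375) = 229985/((18*85)) = 229985/1530 = 229985*(1/1530) = 45997/306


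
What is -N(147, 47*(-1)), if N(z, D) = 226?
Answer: -226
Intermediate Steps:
-N(147, 47*(-1)) = -1*226 = -226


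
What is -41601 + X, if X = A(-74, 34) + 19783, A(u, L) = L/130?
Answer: -1418153/65 ≈ -21818.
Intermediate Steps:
A(u, L) = L/130 (A(u, L) = L*(1/130) = L/130)
X = 1285912/65 (X = (1/130)*34 + 19783 = 17/65 + 19783 = 1285912/65 ≈ 19783.)
-41601 + X = -41601 + 1285912/65 = -1418153/65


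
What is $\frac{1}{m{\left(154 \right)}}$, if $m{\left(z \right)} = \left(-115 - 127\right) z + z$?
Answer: $- \frac{1}{37114} \approx -2.6944 \cdot 10^{-5}$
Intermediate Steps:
$m{\left(z \right)} = - 241 z$ ($m{\left(z \right)} = - 242 z + z = - 241 z$)
$\frac{1}{m{\left(154 \right)}} = \frac{1}{\left(-241\right) 154} = \frac{1}{-37114} = - \frac{1}{37114}$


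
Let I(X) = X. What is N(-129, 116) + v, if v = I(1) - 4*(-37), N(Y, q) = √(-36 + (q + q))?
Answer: 163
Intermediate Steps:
N(Y, q) = √(-36 + 2*q)
v = 149 (v = 1 - 4*(-37) = 1 + 148 = 149)
N(-129, 116) + v = √(-36 + 2*116) + 149 = √(-36 + 232) + 149 = √196 + 149 = 14 + 149 = 163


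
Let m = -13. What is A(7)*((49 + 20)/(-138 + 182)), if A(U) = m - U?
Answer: -345/11 ≈ -31.364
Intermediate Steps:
A(U) = -13 - U
A(7)*((49 + 20)/(-138 + 182)) = (-13 - 1*7)*((49 + 20)/(-138 + 182)) = (-13 - 7)*(69/44) = -1380/44 = -20*69/44 = -345/11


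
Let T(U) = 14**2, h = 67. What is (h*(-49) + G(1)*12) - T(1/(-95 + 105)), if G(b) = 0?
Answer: -3479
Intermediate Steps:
T(U) = 196
(h*(-49) + G(1)*12) - T(1/(-95 + 105)) = (67*(-49) + 0*12) - 1*196 = (-3283 + 0) - 196 = -3283 - 196 = -3479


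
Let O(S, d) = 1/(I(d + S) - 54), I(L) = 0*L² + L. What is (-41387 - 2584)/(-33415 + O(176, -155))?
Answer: 1451043/1102696 ≈ 1.3159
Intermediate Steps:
I(L) = L (I(L) = 0 + L = L)
O(S, d) = 1/(-54 + S + d) (O(S, d) = 1/((d + S) - 54) = 1/((S + d) - 54) = 1/(-54 + S + d))
(-41387 - 2584)/(-33415 + O(176, -155)) = (-41387 - 2584)/(-33415 + 1/(-54 + 176 - 155)) = -43971/(-33415 + 1/(-33)) = -43971/(-33415 - 1/33) = -43971/(-1102696/33) = -43971*(-33/1102696) = 1451043/1102696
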